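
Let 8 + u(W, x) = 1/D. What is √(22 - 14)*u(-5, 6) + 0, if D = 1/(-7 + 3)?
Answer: -24*√2 ≈ -33.941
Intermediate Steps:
D = -¼ (D = 1/(-4) = -¼ ≈ -0.25000)
u(W, x) = -12 (u(W, x) = -8 + 1/(-¼) = -8 - 4 = -12)
√(22 - 14)*u(-5, 6) + 0 = √(22 - 14)*(-12) + 0 = √8*(-12) + 0 = (2*√2)*(-12) + 0 = -24*√2 + 0 = -24*√2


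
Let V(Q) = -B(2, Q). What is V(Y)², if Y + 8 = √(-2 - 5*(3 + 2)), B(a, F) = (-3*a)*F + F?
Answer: 925 - 1200*I*√3 ≈ 925.0 - 2078.5*I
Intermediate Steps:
B(a, F) = F - 3*F*a (B(a, F) = -3*F*a + F = F - 3*F*a)
Y = -8 + 3*I*√3 (Y = -8 + √(-2 - 5*(3 + 2)) = -8 + √(-2 - 5*5) = -8 + √(-2 - 25) = -8 + √(-27) = -8 + 3*I*√3 ≈ -8.0 + 5.1962*I)
V(Q) = 5*Q (V(Q) = -Q*(1 - 3*2) = -Q*(1 - 6) = -Q*(-5) = -(-5)*Q = 5*Q)
V(Y)² = (5*(-8 + 3*I*√3))² = (-40 + 15*I*√3)²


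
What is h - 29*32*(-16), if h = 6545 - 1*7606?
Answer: 13787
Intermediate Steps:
h = -1061 (h = 6545 - 7606 = -1061)
h - 29*32*(-16) = -1061 - 29*32*(-16) = -1061 - 928*(-16) = -1061 + 14848 = 13787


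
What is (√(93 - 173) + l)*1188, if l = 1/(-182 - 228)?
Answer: -594/205 + 4752*I*√5 ≈ -2.8976 + 10626.0*I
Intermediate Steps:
l = -1/410 (l = 1/(-410) = -1/410 ≈ -0.0024390)
(√(93 - 173) + l)*1188 = (√(93 - 173) - 1/410)*1188 = (√(-80) - 1/410)*1188 = (4*I*√5 - 1/410)*1188 = (-1/410 + 4*I*√5)*1188 = -594/205 + 4752*I*√5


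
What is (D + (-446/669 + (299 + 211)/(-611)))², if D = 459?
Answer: 703241574025/3359889 ≈ 2.0931e+5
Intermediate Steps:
(D + (-446/669 + (299 + 211)/(-611)))² = (459 + (-446/669 + (299 + 211)/(-611)))² = (459 + (-446*1/669 + 510*(-1/611)))² = (459 + (-⅔ - 510/611))² = (459 - 2752/1833)² = (838595/1833)² = 703241574025/3359889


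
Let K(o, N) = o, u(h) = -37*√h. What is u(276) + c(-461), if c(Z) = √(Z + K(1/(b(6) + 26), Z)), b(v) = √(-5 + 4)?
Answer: -74*√69 + √(-211272067 - 677*I)/677 ≈ -614.69 - 21.47*I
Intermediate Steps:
b(v) = I (b(v) = √(-1) = I)
c(Z) = √(Z + (26 - I)/677) (c(Z) = √(Z + 1/(I + 26)) = √(Z + 1/(26 + I)) = √(Z + (26 - I)/677))
u(276) + c(-461) = -74*√69 + √(17602 - 677*I + 458329*(-461))/677 = -74*√69 + √(17602 - 677*I - 211289669)/677 = -74*√69 + √(-211272067 - 677*I)/677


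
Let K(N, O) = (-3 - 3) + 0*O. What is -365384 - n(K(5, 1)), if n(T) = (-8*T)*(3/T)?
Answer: -365360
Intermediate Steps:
K(N, O) = -6 (K(N, O) = -6 + 0 = -6)
n(T) = -24
-365384 - n(K(5, 1)) = -365384 - 1*(-24) = -365384 + 24 = -365360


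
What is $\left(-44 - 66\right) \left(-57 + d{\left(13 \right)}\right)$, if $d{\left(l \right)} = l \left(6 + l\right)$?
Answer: $-20900$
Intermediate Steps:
$\left(-44 - 66\right) \left(-57 + d{\left(13 \right)}\right) = \left(-44 - 66\right) \left(-57 + 13 \left(6 + 13\right)\right) = \left(-44 - 66\right) \left(-57 + 13 \cdot 19\right) = - 110 \left(-57 + 247\right) = \left(-110\right) 190 = -20900$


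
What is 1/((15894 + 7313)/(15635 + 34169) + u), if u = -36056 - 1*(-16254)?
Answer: -49804/986195601 ≈ -5.0501e-5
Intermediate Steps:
u = -19802 (u = -36056 + 16254 = -19802)
1/((15894 + 7313)/(15635 + 34169) + u) = 1/((15894 + 7313)/(15635 + 34169) - 19802) = 1/(23207/49804 - 19802) = 1/(-986195601/49804) = -49804/986195601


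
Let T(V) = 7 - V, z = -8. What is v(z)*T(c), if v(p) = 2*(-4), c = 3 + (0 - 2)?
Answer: -48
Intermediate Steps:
c = 1 (c = 3 - 2 = 1)
v(p) = -8
v(z)*T(c) = -8*(7 - 1*1) = -8*(7 - 1) = -8*6 = -48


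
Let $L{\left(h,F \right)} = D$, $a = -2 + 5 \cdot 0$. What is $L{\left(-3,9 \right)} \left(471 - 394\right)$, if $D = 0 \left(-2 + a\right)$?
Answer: $0$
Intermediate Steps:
$a = -2$ ($a = -2 + 0 = -2$)
$D = 0$ ($D = 0 \left(-2 - 2\right) = 0 \left(-4\right) = 0$)
$L{\left(h,F \right)} = 0$
$L{\left(-3,9 \right)} \left(471 - 394\right) = 0 \left(471 - 394\right) = 0 \cdot 77 = 0$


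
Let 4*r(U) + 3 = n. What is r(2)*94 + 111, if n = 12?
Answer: 645/2 ≈ 322.50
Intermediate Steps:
r(U) = 9/4 (r(U) = -¾ + (¼)*12 = -¾ + 3 = 9/4)
r(2)*94 + 111 = (9/4)*94 + 111 = 423/2 + 111 = 645/2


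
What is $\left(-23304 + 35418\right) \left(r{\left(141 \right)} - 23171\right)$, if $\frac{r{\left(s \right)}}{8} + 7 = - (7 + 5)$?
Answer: $-282534822$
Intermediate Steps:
$r{\left(s \right)} = -152$ ($r{\left(s \right)} = -56 + 8 \left(- (7 + 5)\right) = -56 + 8 \left(\left(-1\right) 12\right) = -56 + 8 \left(-12\right) = -56 - 96 = -152$)
$\left(-23304 + 35418\right) \left(r{\left(141 \right)} - 23171\right) = \left(-23304 + 35418\right) \left(-152 - 23171\right) = 12114 \left(-23323\right) = -282534822$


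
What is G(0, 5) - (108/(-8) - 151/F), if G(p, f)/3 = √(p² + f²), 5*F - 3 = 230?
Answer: 14791/466 ≈ 31.740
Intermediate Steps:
F = 233/5 (F = ⅗ + (⅕)*230 = ⅗ + 46 = 233/5 ≈ 46.600)
G(p, f) = 3*√(f² + p²) (G(p, f) = 3*√(p² + f²) = 3*√(f² + p²))
G(0, 5) - (108/(-8) - 151/F) = 3*√(5² + 0²) - (108/(-8) - 151/233/5) = 3*√(25 + 0) - (108*(-⅛) - 151*5/233) = 3*√25 - (-27/2 - 755/233) = 3*5 - 1*(-7801/466) = 15 + 7801/466 = 14791/466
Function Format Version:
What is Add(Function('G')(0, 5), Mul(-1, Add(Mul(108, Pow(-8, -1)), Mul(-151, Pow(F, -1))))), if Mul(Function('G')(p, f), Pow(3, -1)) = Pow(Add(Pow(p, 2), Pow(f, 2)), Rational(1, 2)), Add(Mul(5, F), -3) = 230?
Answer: Rational(14791, 466) ≈ 31.740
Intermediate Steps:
F = Rational(233, 5) (F = Add(Rational(3, 5), Mul(Rational(1, 5), 230)) = Add(Rational(3, 5), 46) = Rational(233, 5) ≈ 46.600)
Function('G')(p, f) = Mul(3, Pow(Add(Pow(f, 2), Pow(p, 2)), Rational(1, 2))) (Function('G')(p, f) = Mul(3, Pow(Add(Pow(p, 2), Pow(f, 2)), Rational(1, 2))) = Mul(3, Pow(Add(Pow(f, 2), Pow(p, 2)), Rational(1, 2))))
Add(Function('G')(0, 5), Mul(-1, Add(Mul(108, Pow(-8, -1)), Mul(-151, Pow(F, -1))))) = Add(Mul(3, Pow(Add(Pow(5, 2), Pow(0, 2)), Rational(1, 2))), Mul(-1, Add(Mul(108, Pow(-8, -1)), Mul(-151, Pow(Rational(233, 5), -1))))) = Add(Mul(3, Pow(Add(25, 0), Rational(1, 2))), Mul(-1, Add(Mul(108, Rational(-1, 8)), Mul(-151, Rational(5, 233))))) = Add(Mul(3, Pow(25, Rational(1, 2))), Mul(-1, Add(Rational(-27, 2), Rational(-755, 233)))) = Add(Mul(3, 5), Mul(-1, Rational(-7801, 466))) = Add(15, Rational(7801, 466)) = Rational(14791, 466)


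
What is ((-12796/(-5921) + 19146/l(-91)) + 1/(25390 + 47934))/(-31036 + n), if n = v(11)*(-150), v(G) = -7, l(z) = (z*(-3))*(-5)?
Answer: 213076912723/538491010923320 ≈ 0.00039569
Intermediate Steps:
l(z) = 15*z (l(z) = -3*z*(-5) = 15*z)
n = 1050 (n = -7*(-150) = 1050)
((-12796/(-5921) + 19146/l(-91)) + 1/(25390 + 47934))/(-31036 + n) = ((-12796/(-5921) + 19146/((15*(-91)))) + 1/(25390 + 47934))/(-31036 + 1050) = ((-12796*(-1/5921) + 19146/(-1365)) + 1/73324)/(-29986) = ((12796/5921 + 19146*(-1/1365)) + 1/73324)*(-1/29986) = ((12796/5921 - 6382/455) + 1/73324)*(-1/29986) = (-31965642/2694055 + 1/73324)*(-1/29986) = -2343846039953/197538888820*(-1/29986) = 213076912723/538491010923320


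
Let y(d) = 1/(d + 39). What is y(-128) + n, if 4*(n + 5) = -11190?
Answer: -498847/178 ≈ -2802.5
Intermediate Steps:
n = -5605/2 (n = -5 + (¼)*(-11190) = -5 - 5595/2 = -5605/2 ≈ -2802.5)
y(d) = 1/(39 + d)
y(-128) + n = 1/(39 - 128) - 5605/2 = 1/(-89) - 5605/2 = -1/89 - 5605/2 = -498847/178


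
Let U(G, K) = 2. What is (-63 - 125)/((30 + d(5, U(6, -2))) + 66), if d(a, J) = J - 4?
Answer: -2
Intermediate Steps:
d(a, J) = -4 + J
(-63 - 125)/((30 + d(5, U(6, -2))) + 66) = (-63 - 125)/((30 + (-4 + 2)) + 66) = -188/((30 - 2) + 66) = -188/(28 + 66) = -188/94 = -188*1/94 = -2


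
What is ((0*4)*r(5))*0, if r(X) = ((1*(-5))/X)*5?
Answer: 0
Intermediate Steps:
r(X) = -25/X (r(X) = (-5/X)*5 = -5/X*5 = -25/X)
((0*4)*r(5))*0 = ((0*4)*(-25/5))*0 = (0*(-25*1/5))*0 = (0*(-5))*0 = 0*0 = 0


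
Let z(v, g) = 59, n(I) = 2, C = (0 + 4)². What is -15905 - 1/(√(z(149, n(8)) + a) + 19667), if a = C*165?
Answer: -6151866181617/386788190 + √2699/386788190 ≈ -15905.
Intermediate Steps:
C = 16 (C = 4² = 16)
a = 2640 (a = 16*165 = 2640)
-15905 - 1/(√(z(149, n(8)) + a) + 19667) = -15905 - 1/(√(59 + 2640) + 19667) = -15905 - 1/(√2699 + 19667) = -15905 - 1/(19667 + √2699)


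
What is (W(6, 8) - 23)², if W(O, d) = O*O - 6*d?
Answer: 1225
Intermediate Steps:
W(O, d) = O² - 6*d
(W(6, 8) - 23)² = ((6² - 6*8) - 23)² = ((36 - 48) - 23)² = (-12 - 23)² = (-35)² = 1225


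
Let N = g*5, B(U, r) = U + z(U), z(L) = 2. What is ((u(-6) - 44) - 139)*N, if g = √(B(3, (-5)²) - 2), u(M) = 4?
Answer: -895*√3 ≈ -1550.2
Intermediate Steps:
B(U, r) = 2 + U (B(U, r) = U + 2 = 2 + U)
g = √3 (g = √((2 + 3) - 2) = √(5 - 2) = √3 ≈ 1.7320)
N = 5*√3 (N = √3*5 = 5*√3 ≈ 8.6602)
((u(-6) - 44) - 139)*N = ((4 - 44) - 139)*(5*√3) = (-40 - 139)*(5*√3) = -895*√3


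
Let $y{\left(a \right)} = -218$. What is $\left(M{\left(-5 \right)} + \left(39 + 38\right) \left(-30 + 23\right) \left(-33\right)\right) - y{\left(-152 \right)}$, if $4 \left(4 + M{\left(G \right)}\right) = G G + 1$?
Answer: $\frac{36015}{2} \approx 18008.0$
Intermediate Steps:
$M{\left(G \right)} = - \frac{15}{4} + \frac{G^{2}}{4}$ ($M{\left(G \right)} = -4 + \frac{G G + 1}{4} = -4 + \frac{G^{2} + 1}{4} = -4 + \frac{1 + G^{2}}{4} = -4 + \left(\frac{1}{4} + \frac{G^{2}}{4}\right) = - \frac{15}{4} + \frac{G^{2}}{4}$)
$\left(M{\left(-5 \right)} + \left(39 + 38\right) \left(-30 + 23\right) \left(-33\right)\right) - y{\left(-152 \right)} = \left(\left(- \frac{15}{4} + \frac{\left(-5\right)^{2}}{4}\right) + \left(39 + 38\right) \left(-30 + 23\right) \left(-33\right)\right) - -218 = \left(\left(- \frac{15}{4} + \frac{1}{4} \cdot 25\right) + 77 \left(-7\right) \left(-33\right)\right) + 218 = \left(\left(- \frac{15}{4} + \frac{25}{4}\right) - -17787\right) + 218 = \left(\frac{5}{2} + 17787\right) + 218 = \frac{35579}{2} + 218 = \frac{36015}{2}$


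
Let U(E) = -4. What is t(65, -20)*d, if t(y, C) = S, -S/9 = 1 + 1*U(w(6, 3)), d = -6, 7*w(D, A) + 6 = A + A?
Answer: -162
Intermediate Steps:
w(D, A) = -6/7 + 2*A/7 (w(D, A) = -6/7 + (A + A)/7 = -6/7 + (2*A)/7 = -6/7 + 2*A/7)
S = 27 (S = -9*(1 + 1*(-4)) = -9*(1 - 4) = -9*(-3) = 27)
t(y, C) = 27
t(65, -20)*d = 27*(-6) = -162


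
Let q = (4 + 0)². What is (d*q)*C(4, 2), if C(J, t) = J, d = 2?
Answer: 128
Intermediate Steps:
q = 16 (q = 4² = 16)
(d*q)*C(4, 2) = (2*16)*4 = 32*4 = 128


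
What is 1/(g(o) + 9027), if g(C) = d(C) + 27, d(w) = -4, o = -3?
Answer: 1/9050 ≈ 0.00011050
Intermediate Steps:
g(C) = 23 (g(C) = -4 + 27 = 23)
1/(g(o) + 9027) = 1/(23 + 9027) = 1/9050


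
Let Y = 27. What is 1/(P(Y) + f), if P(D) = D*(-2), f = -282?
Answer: -1/336 ≈ -0.0029762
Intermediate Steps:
P(D) = -2*D
1/(P(Y) + f) = 1/(-2*27 - 282) = 1/(-54 - 282) = 1/(-336) = -1/336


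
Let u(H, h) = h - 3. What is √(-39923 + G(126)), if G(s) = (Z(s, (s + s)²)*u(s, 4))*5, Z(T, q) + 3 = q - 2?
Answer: 2*√69393 ≈ 526.85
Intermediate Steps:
u(H, h) = -3 + h
Z(T, q) = -5 + q (Z(T, q) = -3 + (q - 2) = -3 + (-2 + q) = -5 + q)
G(s) = -25 + 20*s² (G(s) = ((-5 + (s + s)²)*(-3 + 4))*5 = ((-5 + (2*s)²)*1)*5 = ((-5 + 4*s²)*1)*5 = (-5 + 4*s²)*5 = -25 + 20*s²)
√(-39923 + G(126)) = √(-39923 + (-25 + 20*126²)) = √(-39923 + (-25 + 20*15876)) = √(-39923 + (-25 + 317520)) = √(-39923 + 317495) = √277572 = 2*√69393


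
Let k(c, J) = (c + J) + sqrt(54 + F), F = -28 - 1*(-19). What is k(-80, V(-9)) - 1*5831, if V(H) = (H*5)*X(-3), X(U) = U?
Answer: -5776 + 3*sqrt(5) ≈ -5769.3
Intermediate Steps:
F = -9 (F = -28 + 19 = -9)
V(H) = -15*H (V(H) = (H*5)*(-3) = (5*H)*(-3) = -15*H)
k(c, J) = J + c + 3*sqrt(5) (k(c, J) = (c + J) + sqrt(54 - 9) = (J + c) + sqrt(45) = (J + c) + 3*sqrt(5) = J + c + 3*sqrt(5))
k(-80, V(-9)) - 1*5831 = (-15*(-9) - 80 + 3*sqrt(5)) - 1*5831 = (135 - 80 + 3*sqrt(5)) - 5831 = (55 + 3*sqrt(5)) - 5831 = -5776 + 3*sqrt(5)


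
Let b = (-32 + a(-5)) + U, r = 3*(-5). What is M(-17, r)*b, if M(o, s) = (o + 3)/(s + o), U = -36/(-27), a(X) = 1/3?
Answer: -637/48 ≈ -13.271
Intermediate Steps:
r = -15
a(X) = 1/3
U = 4/3 (U = -36*(-1/27) = 4/3 ≈ 1.3333)
M(o, s) = (3 + o)/(o + s)
b = -91/3 (b = (-32 + 1/3) + 4/3 = -95/3 + 4/3 = -91/3 ≈ -30.333)
M(-17, r)*b = ((3 - 17)/(-17 - 15))*(-91/3) = (-14/(-32))*(-91/3) = -1/32*(-14)*(-91/3) = (7/16)*(-91/3) = -637/48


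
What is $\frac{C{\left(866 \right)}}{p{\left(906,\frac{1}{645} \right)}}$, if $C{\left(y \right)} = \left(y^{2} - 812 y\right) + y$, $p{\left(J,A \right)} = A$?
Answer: $30721350$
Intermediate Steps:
$C{\left(y \right)} = y^{2} - 811 y$
$\frac{C{\left(866 \right)}}{p{\left(906,\frac{1}{645} \right)}} = \frac{866 \left(-811 + 866\right)}{\frac{1}{645}} = 866 \cdot 55 \frac{1}{\frac{1}{645}} = 47630 \cdot 645 = 30721350$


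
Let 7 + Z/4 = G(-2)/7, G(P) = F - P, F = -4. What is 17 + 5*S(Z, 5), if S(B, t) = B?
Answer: -901/7 ≈ -128.71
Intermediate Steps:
G(P) = -4 - P
Z = -204/7 (Z = -28 + 4*((-4 - 1*(-2))/7) = -28 + 4*((-4 + 2)*(⅐)) = -28 + 4*(-2*⅐) = -28 + 4*(-2/7) = -28 - 8/7 = -204/7 ≈ -29.143)
17 + 5*S(Z, 5) = 17 + 5*(-204/7) = 17 - 1020/7 = -901/7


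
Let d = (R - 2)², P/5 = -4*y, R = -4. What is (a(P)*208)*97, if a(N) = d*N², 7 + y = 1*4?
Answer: 2614809600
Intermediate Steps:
y = -3 (y = -7 + 1*4 = -7 + 4 = -3)
P = 60 (P = 5*(-4*(-3)) = 5*12 = 60)
d = 36 (d = (-4 - 2)² = (-6)² = 36)
a(N) = 36*N²
(a(P)*208)*97 = ((36*60²)*208)*97 = ((36*3600)*208)*97 = (129600*208)*97 = 26956800*97 = 2614809600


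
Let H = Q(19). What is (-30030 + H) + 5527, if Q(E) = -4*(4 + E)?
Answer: -24595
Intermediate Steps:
Q(E) = -16 - 4*E
H = -92 (H = -16 - 4*19 = -16 - 76 = -92)
(-30030 + H) + 5527 = (-30030 - 92) + 5527 = -30122 + 5527 = -24595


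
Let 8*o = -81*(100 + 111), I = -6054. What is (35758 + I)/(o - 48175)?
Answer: -237632/402491 ≈ -0.59040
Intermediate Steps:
o = -17091/8 (o = (-81*(100 + 111))/8 = (-81*211)/8 = (1/8)*(-17091) = -17091/8 ≈ -2136.4)
(35758 + I)/(o - 48175) = (35758 - 6054)/(-17091/8 - 48175) = 29704/(-402491/8) = 29704*(-8/402491) = -237632/402491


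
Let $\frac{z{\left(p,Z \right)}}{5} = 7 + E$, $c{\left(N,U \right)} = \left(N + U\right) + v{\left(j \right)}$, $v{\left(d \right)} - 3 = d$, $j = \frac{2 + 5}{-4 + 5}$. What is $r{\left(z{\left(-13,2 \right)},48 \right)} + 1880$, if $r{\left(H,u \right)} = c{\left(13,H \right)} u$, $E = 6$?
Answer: $6104$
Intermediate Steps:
$j = 7$ ($j = \frac{7}{1} = 7 \cdot 1 = 7$)
$v{\left(d \right)} = 3 + d$
$c{\left(N,U \right)} = 10 + N + U$ ($c{\left(N,U \right)} = \left(N + U\right) + \left(3 + 7\right) = \left(N + U\right) + 10 = 10 + N + U$)
$z{\left(p,Z \right)} = 65$ ($z{\left(p,Z \right)} = 5 \left(7 + 6\right) = 5 \cdot 13 = 65$)
$r{\left(H,u \right)} = u \left(23 + H\right)$ ($r{\left(H,u \right)} = \left(10 + 13 + H\right) u = \left(23 + H\right) u = u \left(23 + H\right)$)
$r{\left(z{\left(-13,2 \right)},48 \right)} + 1880 = 48 \left(23 + 65\right) + 1880 = 48 \cdot 88 + 1880 = 4224 + 1880 = 6104$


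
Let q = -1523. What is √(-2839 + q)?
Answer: I*√4362 ≈ 66.045*I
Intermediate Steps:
√(-2839 + q) = √(-2839 - 1523) = √(-4362) = I*√4362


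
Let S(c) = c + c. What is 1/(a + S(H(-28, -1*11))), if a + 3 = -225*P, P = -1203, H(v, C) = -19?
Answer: 1/270634 ≈ 3.6950e-6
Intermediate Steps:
S(c) = 2*c
a = 270672 (a = -3 - 225*(-1203) = -3 + 270675 = 270672)
1/(a + S(H(-28, -1*11))) = 1/(270672 + 2*(-19)) = 1/(270672 - 38) = 1/270634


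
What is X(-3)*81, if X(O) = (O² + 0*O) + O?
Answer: 486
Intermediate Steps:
X(O) = O + O² (X(O) = (O² + 0) + O = O² + O = O + O²)
X(-3)*81 = -3*(1 - 3)*81 = -3*(-2)*81 = 6*81 = 486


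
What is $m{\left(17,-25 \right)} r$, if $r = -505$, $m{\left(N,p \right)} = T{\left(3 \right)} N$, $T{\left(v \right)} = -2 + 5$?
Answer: $-25755$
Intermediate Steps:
$T{\left(v \right)} = 3$
$m{\left(N,p \right)} = 3 N$
$m{\left(17,-25 \right)} r = 3 \cdot 17 \left(-505\right) = 51 \left(-505\right) = -25755$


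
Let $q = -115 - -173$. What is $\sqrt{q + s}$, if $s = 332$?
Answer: $\sqrt{390} \approx 19.748$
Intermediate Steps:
$q = 58$ ($q = -115 + 173 = 58$)
$\sqrt{q + s} = \sqrt{58 + 332} = \sqrt{390}$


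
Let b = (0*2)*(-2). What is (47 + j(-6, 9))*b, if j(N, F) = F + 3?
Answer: 0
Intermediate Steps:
b = 0 (b = 0*(-2) = 0)
j(N, F) = 3 + F
(47 + j(-6, 9))*b = (47 + (3 + 9))*0 = (47 + 12)*0 = 59*0 = 0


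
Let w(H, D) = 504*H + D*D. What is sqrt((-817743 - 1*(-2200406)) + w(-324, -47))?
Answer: 2*sqrt(305394) ≈ 1105.3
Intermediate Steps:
w(H, D) = D**2 + 504*H (w(H, D) = 504*H + D**2 = D**2 + 504*H)
sqrt((-817743 - 1*(-2200406)) + w(-324, -47)) = sqrt((-817743 - 1*(-2200406)) + ((-47)**2 + 504*(-324))) = sqrt((-817743 + 2200406) + (2209 - 163296)) = sqrt(1382663 - 161087) = sqrt(1221576) = 2*sqrt(305394)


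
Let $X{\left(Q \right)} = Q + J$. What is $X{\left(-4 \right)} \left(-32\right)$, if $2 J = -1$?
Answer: $144$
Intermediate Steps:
$J = - \frac{1}{2}$ ($J = \frac{1}{2} \left(-1\right) = - \frac{1}{2} \approx -0.5$)
$X{\left(Q \right)} = - \frac{1}{2} + Q$ ($X{\left(Q \right)} = Q - \frac{1}{2} = - \frac{1}{2} + Q$)
$X{\left(-4 \right)} \left(-32\right) = \left(- \frac{1}{2} - 4\right) \left(-32\right) = \left(- \frac{9}{2}\right) \left(-32\right) = 144$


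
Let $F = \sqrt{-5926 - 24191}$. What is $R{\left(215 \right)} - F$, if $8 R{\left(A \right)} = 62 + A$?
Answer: $\frac{277}{8} - i \sqrt{30117} \approx 34.625 - 173.54 i$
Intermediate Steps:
$F = i \sqrt{30117}$ ($F = \sqrt{-30117} = i \sqrt{30117} \approx 173.54 i$)
$R{\left(A \right)} = \frac{31}{4} + \frac{A}{8}$ ($R{\left(A \right)} = \frac{62 + A}{8} = \frac{31}{4} + \frac{A}{8}$)
$R{\left(215 \right)} - F = \left(\frac{31}{4} + \frac{1}{8} \cdot 215\right) - i \sqrt{30117} = \left(\frac{31}{4} + \frac{215}{8}\right) - i \sqrt{30117} = \frac{277}{8} - i \sqrt{30117}$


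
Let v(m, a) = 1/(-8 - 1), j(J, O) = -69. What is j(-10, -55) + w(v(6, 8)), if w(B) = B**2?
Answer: -5588/81 ≈ -68.988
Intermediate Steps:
v(m, a) = -1/9 (v(m, a) = 1/(-9) = -1/9)
j(-10, -55) + w(v(6, 8)) = -69 + (-1/9)**2 = -69 + 1/81 = -5588/81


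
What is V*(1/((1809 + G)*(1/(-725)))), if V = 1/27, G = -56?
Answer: -725/47331 ≈ -0.015318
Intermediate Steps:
V = 1/27 ≈ 0.037037
V*(1/((1809 + G)*(1/(-725)))) = (1/((1809 - 56)*(1/(-725))))/27 = (1/(1753*(-1/725)))/27 = ((1/1753)*(-725))/27 = (1/27)*(-725/1753) = -725/47331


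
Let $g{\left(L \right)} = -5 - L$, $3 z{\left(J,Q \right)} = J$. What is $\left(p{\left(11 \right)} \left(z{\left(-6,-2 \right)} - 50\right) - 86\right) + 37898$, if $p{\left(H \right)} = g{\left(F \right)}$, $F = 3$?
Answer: $38228$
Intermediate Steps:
$z{\left(J,Q \right)} = \frac{J}{3}$
$p{\left(H \right)} = -8$ ($p{\left(H \right)} = -5 - 3 = -8$)
$\left(p{\left(11 \right)} \left(z{\left(-6,-2 \right)} - 50\right) - 86\right) + 37898 = \left(- 8 \left(\frac{1}{3} \left(-6\right) - 50\right) - 86\right) + 37898 = \left(- 8 \left(-2 - 50\right) - 86\right) + 37898 = \left(\left(-8\right) \left(-52\right) - 86\right) + 37898 = \left(416 - 86\right) + 37898 = 330 + 37898 = 38228$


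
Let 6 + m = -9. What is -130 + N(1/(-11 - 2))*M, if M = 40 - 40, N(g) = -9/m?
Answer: -130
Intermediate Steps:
m = -15 (m = -6 - 9 = -15)
N(g) = ⅗ (N(g) = -9/(-15) = -9*(-1/15) = ⅗)
M = 0
-130 + N(1/(-11 - 2))*M = -130 + (⅗)*0 = -130 + 0 = -130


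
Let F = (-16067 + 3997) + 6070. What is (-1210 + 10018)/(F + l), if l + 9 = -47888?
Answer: -8808/53897 ≈ -0.16342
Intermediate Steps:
l = -47897 (l = -9 - 47888 = -47897)
F = -6000 (F = -12070 + 6070 = -6000)
(-1210 + 10018)/(F + l) = (-1210 + 10018)/(-6000 - 47897) = 8808/(-53897) = 8808*(-1/53897) = -8808/53897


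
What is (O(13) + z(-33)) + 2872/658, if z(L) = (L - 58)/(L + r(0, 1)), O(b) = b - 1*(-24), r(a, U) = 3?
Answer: 438209/9870 ≈ 44.398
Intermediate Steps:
O(b) = 24 + b (O(b) = b + 24 = 24 + b)
z(L) = (-58 + L)/(3 + L) (z(L) = (L - 58)/(L + 3) = (-58 + L)/(3 + L))
(O(13) + z(-33)) + 2872/658 = ((24 + 13) + (-58 - 33)/(3 - 33)) + 2872/658 = (37 - 91/(-30)) + 2872*(1/658) = (37 - 1/30*(-91)) + 1436/329 = (37 + 91/30) + 1436/329 = 1201/30 + 1436/329 = 438209/9870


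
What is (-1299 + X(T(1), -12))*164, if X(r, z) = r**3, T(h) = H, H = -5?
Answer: -233536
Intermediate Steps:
T(h) = -5
(-1299 + X(T(1), -12))*164 = (-1299 + (-5)**3)*164 = (-1299 - 125)*164 = -1424*164 = -233536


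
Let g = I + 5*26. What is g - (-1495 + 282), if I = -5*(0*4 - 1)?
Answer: 1348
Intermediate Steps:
I = 5 (I = -5*(0 - 1) = -5*(-1) = 5)
g = 135 (g = 5 + 5*26 = 5 + 130 = 135)
g - (-1495 + 282) = 135 - (-1495 + 282) = 135 - 1*(-1213) = 135 + 1213 = 1348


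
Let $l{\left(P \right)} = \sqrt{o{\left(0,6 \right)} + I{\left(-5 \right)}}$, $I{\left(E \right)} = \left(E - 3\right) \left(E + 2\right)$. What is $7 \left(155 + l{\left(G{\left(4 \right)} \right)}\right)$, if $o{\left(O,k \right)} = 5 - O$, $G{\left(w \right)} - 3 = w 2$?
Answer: $1085 + 7 \sqrt{29} \approx 1122.7$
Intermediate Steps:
$G{\left(w \right)} = 3 + 2 w$ ($G{\left(w \right)} = 3 + w 2 = 3 + 2 w$)
$I{\left(E \right)} = \left(-3 + E\right) \left(2 + E\right)$
$l{\left(P \right)} = \sqrt{29}$ ($l{\left(P \right)} = \sqrt{\left(5 - 0\right) - \left(1 - 25\right)} = \sqrt{\left(5 + 0\right) + \left(-6 + 25 + 5\right)} = \sqrt{5 + 24} = \sqrt{29}$)
$7 \left(155 + l{\left(G{\left(4 \right)} \right)}\right) = 7 \left(155 + \sqrt{29}\right) = 1085 + 7 \sqrt{29}$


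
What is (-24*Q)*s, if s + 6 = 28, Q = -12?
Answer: 6336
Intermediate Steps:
s = 22 (s = -6 + 28 = 22)
(-24*Q)*s = -24*(-12)*22 = 288*22 = 6336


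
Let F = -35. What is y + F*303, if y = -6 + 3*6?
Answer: -10593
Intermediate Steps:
y = 12 (y = -6 + 18 = 12)
y + F*303 = 12 - 35*303 = 12 - 10605 = -10593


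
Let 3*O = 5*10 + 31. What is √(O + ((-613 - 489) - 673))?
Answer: 2*I*√437 ≈ 41.809*I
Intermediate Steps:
O = 27 (O = (5*10 + 31)/3 = (50 + 31)/3 = (⅓)*81 = 27)
√(O + ((-613 - 489) - 673)) = √(27 + ((-613 - 489) - 673)) = √(27 + (-1102 - 673)) = √(27 - 1775) = √(-1748) = 2*I*√437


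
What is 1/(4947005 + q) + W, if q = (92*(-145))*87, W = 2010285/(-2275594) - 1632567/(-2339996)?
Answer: -1872382964781612863/10081131000664477100 ≈ -0.18573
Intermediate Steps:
W = -494499594531/2662440428812 (W = 2010285*(-1/2275594) - 1632567*(-1/2339996) = -2010285/2275594 + 1632567/2339996 = -494499594531/2662440428812 ≈ -0.18573)
q = -1160580 (q = -13340*87 = -1160580)
1/(4947005 + q) + W = 1/(4947005 - 1160580) - 494499594531/2662440428812 = 1/3786425 - 494499594531/2662440428812 = -1872382964781612863/10081131000664477100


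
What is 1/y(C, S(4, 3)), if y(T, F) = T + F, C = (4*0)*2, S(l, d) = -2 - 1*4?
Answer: -⅙ ≈ -0.16667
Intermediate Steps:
S(l, d) = -6 (S(l, d) = -2 - 4 = -6)
C = 0 (C = 0*2 = 0)
y(T, F) = F + T
1/y(C, S(4, 3)) = 1/(-6 + 0) = 1/(-6) = -⅙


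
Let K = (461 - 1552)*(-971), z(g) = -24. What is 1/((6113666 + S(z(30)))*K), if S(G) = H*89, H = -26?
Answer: 1/6474127966072 ≈ 1.5446e-13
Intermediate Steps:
S(G) = -2314 (S(G) = -26*89 = -2314)
K = 1059361 (K = -1091*(-971) = 1059361)
1/((6113666 + S(z(30)))*K) = 1/((6113666 - 2314)*1059361) = (1/1059361)/6111352 = (1/6111352)*(1/1059361) = 1/6474127966072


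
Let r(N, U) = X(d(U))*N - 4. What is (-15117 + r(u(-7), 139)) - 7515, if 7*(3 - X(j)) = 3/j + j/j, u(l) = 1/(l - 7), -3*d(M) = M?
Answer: -308350381/13622 ≈ -22636.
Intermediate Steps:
d(M) = -M/3
u(l) = 1/(-7 + l)
X(j) = 20/7 - 3/(7*j) (X(j) = 3 - (3/j + j/j)/7 = 3 - (3/j + 1)/7 = 3 - (1 + 3/j)/7 = 3 + (-⅐ - 3/(7*j)) = 20/7 - 3/(7*j))
r(N, U) = -4 - 3*N*(-3 - 20*U/3)/(7*U) (r(N, U) = ((-3 + 20*(-U/3))/(7*((-U/3))))*N - 4 = ((-3/U)*(-3 - 20*U/3)/7)*N - 4 = (-3*(-3 - 20*U/3)/(7*U))*N - 4 = -3*N*(-3 - 20*U/3)/(7*U) - 4 = -4 - 3*N*(-3 - 20*U/3)/(7*U))
(-15117 + r(u(-7), 139)) - 7515 = (-15117 + (⅐)*(-28*139 + (9 + 20*139)/(-7 - 7))/139) - 7515 = (-15117 + (⅐)*(1/139)*(-3892 + (9 + 2780)/(-14))) - 7515 = (-15117 + (⅐)*(1/139)*(-3892 - 1/14*2789)) - 7515 = (-15117 + (⅐)*(1/139)*(-3892 - 2789/14)) - 7515 = (-15117 + (⅐)*(1/139)*(-57277/14)) - 7515 = (-15117 - 57277/13622) - 7515 = -205981051/13622 - 7515 = -308350381/13622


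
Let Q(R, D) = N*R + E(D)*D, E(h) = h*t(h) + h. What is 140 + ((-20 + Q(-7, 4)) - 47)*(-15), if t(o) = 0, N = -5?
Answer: 380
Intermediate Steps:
E(h) = h (E(h) = h*0 + h = 0 + h = h)
Q(R, D) = D² - 5*R (Q(R, D) = -5*R + D*D = -5*R + D² = D² - 5*R)
140 + ((-20 + Q(-7, 4)) - 47)*(-15) = 140 + ((-20 + (4² - 5*(-7))) - 47)*(-15) = 140 + ((-20 + (16 + 35)) - 47)*(-15) = 140 + ((-20 + 51) - 47)*(-15) = 140 + (31 - 47)*(-15) = 140 - 16*(-15) = 140 + 240 = 380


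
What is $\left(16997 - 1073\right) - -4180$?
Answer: $20104$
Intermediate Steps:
$\left(16997 - 1073\right) - -4180 = 15924 + \left(-3106 + 7286\right) = 15924 + 4180 = 20104$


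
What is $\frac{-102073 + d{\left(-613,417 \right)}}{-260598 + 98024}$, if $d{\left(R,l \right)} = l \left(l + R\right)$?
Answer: $\frac{183805}{162574} \approx 1.1306$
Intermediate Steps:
$d{\left(R,l \right)} = l \left(R + l\right)$
$\frac{-102073 + d{\left(-613,417 \right)}}{-260598 + 98024} = \frac{-102073 + 417 \left(-613 + 417\right)}{-260598 + 98024} = \frac{-102073 + 417 \left(-196\right)}{-162574} = \left(-102073 - 81732\right) \left(- \frac{1}{162574}\right) = \left(-183805\right) \left(- \frac{1}{162574}\right) = \frac{183805}{162574}$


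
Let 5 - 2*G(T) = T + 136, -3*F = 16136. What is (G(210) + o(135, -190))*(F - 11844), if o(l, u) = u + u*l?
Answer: 1343910514/3 ≈ 4.4797e+8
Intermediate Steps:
F = -16136/3 (F = -⅓*16136 = -16136/3 ≈ -5378.7)
G(T) = -131/2 - T/2 (G(T) = 5/2 - (T + 136)/2 = 5/2 - (136 + T)/2 = 5/2 + (-68 - T/2) = -131/2 - T/2)
o(l, u) = u + l*u
(G(210) + o(135, -190))*(F - 11844) = ((-131/2 - ½*210) - 190*(1 + 135))*(-16136/3 - 11844) = ((-131/2 - 105) - 190*136)*(-51668/3) = (-341/2 - 25840)*(-51668/3) = -52021/2*(-51668/3) = 1343910514/3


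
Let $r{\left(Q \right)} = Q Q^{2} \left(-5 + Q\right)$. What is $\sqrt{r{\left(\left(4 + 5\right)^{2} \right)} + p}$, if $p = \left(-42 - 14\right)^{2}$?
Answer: $2 \sqrt{10098163} \approx 6355.5$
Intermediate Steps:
$r{\left(Q \right)} = Q^{3} \left(-5 + Q\right)$
$p = 3136$ ($p = \left(-56\right)^{2} = 3136$)
$\sqrt{r{\left(\left(4 + 5\right)^{2} \right)} + p} = \sqrt{\left(\left(4 + 5\right)^{2}\right)^{3} \left(-5 + \left(4 + 5\right)^{2}\right) + 3136} = \sqrt{\left(9^{2}\right)^{3} \left(-5 + 9^{2}\right) + 3136} = \sqrt{81^{3} \left(-5 + 81\right) + 3136} = \sqrt{531441 \cdot 76 + 3136} = \sqrt{40389516 + 3136} = \sqrt{40392652} = 2 \sqrt{10098163}$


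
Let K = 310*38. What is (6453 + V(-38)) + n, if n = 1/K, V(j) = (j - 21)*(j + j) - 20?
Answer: 128602261/11780 ≈ 10917.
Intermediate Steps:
K = 11780
V(j) = -20 + 2*j*(-21 + j) (V(j) = (-21 + j)*(2*j) - 20 = 2*j*(-21 + j) - 20 = -20 + 2*j*(-21 + j))
n = 1/11780 ≈ 8.4890e-5
(6453 + V(-38)) + n = (6453 + (-20 - 42*(-38) + 2*(-38)²)) + 1/11780 = (6453 + (-20 + 1596 + 2*1444)) + 1/11780 = (6453 + (-20 + 1596 + 2888)) + 1/11780 = (6453 + 4464) + 1/11780 = 10917 + 1/11780 = 128602261/11780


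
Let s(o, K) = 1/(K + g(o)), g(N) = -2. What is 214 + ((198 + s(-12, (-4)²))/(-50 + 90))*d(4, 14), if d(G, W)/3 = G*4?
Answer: 15809/35 ≈ 451.69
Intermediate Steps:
d(G, W) = 12*G (d(G, W) = 3*(G*4) = 3*(4*G) = 12*G)
s(o, K) = 1/(-2 + K) (s(o, K) = 1/(K - 2) = 1/(-2 + K))
214 + ((198 + s(-12, (-4)²))/(-50 + 90))*d(4, 14) = 214 + ((198 + 1/(-2 + (-4)²))/(-50 + 90))*(12*4) = 214 + ((198 + 1/(-2 + 16))/40)*48 = 214 + ((198 + 1/14)*(1/40))*48 = 214 + ((2773/14)*(1/40))*48 = 214 + (2773/560)*48 = 214 + 8319/35 = 15809/35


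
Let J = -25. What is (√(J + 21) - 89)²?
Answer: 7917 - 356*I ≈ 7917.0 - 356.0*I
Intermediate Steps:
(√(J + 21) - 89)² = (√(-25 + 21) - 89)² = (√(-4) - 89)² = (2*I - 89)² = (-89 + 2*I)²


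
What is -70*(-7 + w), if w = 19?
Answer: -840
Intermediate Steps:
-70*(-7 + w) = -70*(-7 + 19) = -70*12 = -840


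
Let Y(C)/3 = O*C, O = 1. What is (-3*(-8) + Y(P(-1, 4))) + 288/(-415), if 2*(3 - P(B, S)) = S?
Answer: 10917/415 ≈ 26.306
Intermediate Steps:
P(B, S) = 3 - S/2
Y(C) = 3*C (Y(C) = 3*(1*C) = 3*C)
(-3*(-8) + Y(P(-1, 4))) + 288/(-415) = (-3*(-8) + 3*(3 - ½*4)) + 288/(-415) = (24 + 3*(3 - 2)) + 288*(-1/415) = (24 + 3*1) - 288/415 = (24 + 3) - 288/415 = 27 - 288/415 = 10917/415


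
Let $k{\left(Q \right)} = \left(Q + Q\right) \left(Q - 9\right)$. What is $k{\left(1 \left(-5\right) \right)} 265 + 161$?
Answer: $37261$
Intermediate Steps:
$k{\left(Q \right)} = 2 Q \left(-9 + Q\right)$
$k{\left(1 \left(-5\right) \right)} 265 + 161 = 2 \cdot 1 \left(-5\right) \left(-9 + 1 \left(-5\right)\right) 265 + 161 = 2 \left(-5\right) \left(-9 - 5\right) 265 + 161 = 2 \left(-5\right) \left(-14\right) 265 + 161 = 140 \cdot 265 + 161 = 37100 + 161 = 37261$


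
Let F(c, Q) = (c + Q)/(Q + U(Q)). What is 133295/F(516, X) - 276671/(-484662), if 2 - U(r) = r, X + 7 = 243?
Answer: 32353524793/91116456 ≈ 355.08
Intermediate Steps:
X = 236 (X = -7 + 243 = 236)
U(r) = 2 - r
F(c, Q) = Q/2 + c/2 (F(c, Q) = (c + Q)/(Q + (2 - Q)) = (Q + c)/2 = (Q + c)*(½) = Q/2 + c/2)
133295/F(516, X) - 276671/(-484662) = 133295/((½)*236 + (½)*516) - 276671/(-484662) = 133295/(118 + 258) - 276671*(-1/484662) = 133295/376 + 276671/484662 = 32353524793/91116456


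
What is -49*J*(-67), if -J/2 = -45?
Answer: 295470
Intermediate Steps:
J = 90 (J = -2*(-45) = 90)
-49*J*(-67) = -49*90*(-67) = -4410*(-67) = 295470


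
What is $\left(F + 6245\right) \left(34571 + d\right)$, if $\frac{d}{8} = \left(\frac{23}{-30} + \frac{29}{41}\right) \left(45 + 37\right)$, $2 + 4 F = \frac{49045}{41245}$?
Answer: $\frac{106731710444711}{494940} \approx 2.1565 \cdot 10^{8}$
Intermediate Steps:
$F = - \frac{6689}{32996}$ ($F = - \frac{1}{2} + \frac{49045 \cdot \frac{1}{41245}}{4} = - \frac{1}{2} + \frac{1}{4} \cdot \frac{9809}{8249} = - \frac{1}{2} + \frac{9809}{32996} = - \frac{6689}{32996} \approx -0.20272$)
$d = - \frac{584}{15}$ ($d = 8 \left(\frac{23}{-30} + \frac{29}{41}\right) \left(45 + 37\right) = 8 \left(23 \left(- \frac{1}{30}\right) + 29 \cdot \frac{1}{41}\right) 82 = 8 \left(- \frac{23}{30} + \frac{29}{41}\right) 82 = 8 \left(\left(- \frac{73}{1230}\right) 82\right) = 8 \left(- \frac{73}{15}\right) = - \frac{584}{15} \approx -38.933$)
$\left(F + 6245\right) \left(34571 + d\right) = \left(- \frac{6689}{32996} + 6245\right) \left(34571 - \frac{584}{15}\right) = \frac{206053331}{32996} \cdot \frac{517981}{15} = \frac{106731710444711}{494940}$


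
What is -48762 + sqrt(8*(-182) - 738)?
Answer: -48762 + I*sqrt(2194) ≈ -48762.0 + 46.84*I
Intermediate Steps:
-48762 + sqrt(8*(-182) - 738) = -48762 + sqrt(-1456 - 738) = -48762 + sqrt(-2194) = -48762 + I*sqrt(2194)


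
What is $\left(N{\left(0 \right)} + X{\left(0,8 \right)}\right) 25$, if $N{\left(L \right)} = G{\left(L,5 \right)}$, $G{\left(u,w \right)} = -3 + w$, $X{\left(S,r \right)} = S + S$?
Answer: $50$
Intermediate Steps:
$X{\left(S,r \right)} = 2 S$
$N{\left(L \right)} = 2$ ($N{\left(L \right)} = -3 + 5 = 2$)
$\left(N{\left(0 \right)} + X{\left(0,8 \right)}\right) 25 = \left(2 + 2 \cdot 0\right) 25 = \left(2 + 0\right) 25 = 2 \cdot 25 = 50$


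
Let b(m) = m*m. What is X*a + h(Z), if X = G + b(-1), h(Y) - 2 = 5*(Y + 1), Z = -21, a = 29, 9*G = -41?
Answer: -1810/9 ≈ -201.11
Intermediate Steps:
G = -41/9 (G = (⅑)*(-41) = -41/9 ≈ -4.5556)
b(m) = m²
h(Y) = 7 + 5*Y (h(Y) = 2 + 5*(Y + 1) = 2 + 5*(1 + Y) = 2 + (5 + 5*Y) = 7 + 5*Y)
X = -32/9 (X = -41/9 + (-1)² = -41/9 + 1 = -32/9 ≈ -3.5556)
X*a + h(Z) = -32/9*29 + (7 + 5*(-21)) = -928/9 + (7 - 105) = -928/9 - 98 = -1810/9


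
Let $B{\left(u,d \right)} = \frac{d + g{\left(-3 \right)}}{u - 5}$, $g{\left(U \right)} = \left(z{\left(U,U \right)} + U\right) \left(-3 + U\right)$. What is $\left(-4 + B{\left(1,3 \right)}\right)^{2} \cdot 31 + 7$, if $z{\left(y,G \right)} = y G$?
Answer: $\frac{9071}{16} \approx 566.94$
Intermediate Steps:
$z{\left(y,G \right)} = G y$
$g{\left(U \right)} = \left(-3 + U\right) \left(U + U^{2}\right)$ ($g{\left(U \right)} = \left(U U + U\right) \left(-3 + U\right) = \left(U^{2} + U\right) \left(-3 + U\right) = \left(U + U^{2}\right) \left(-3 + U\right) = \left(-3 + U\right) \left(U + U^{2}\right)$)
$B{\left(u,d \right)} = \frac{-36 + d}{-5 + u}$ ($B{\left(u,d \right)} = \frac{d - 3 \left(-3 + \left(-3\right)^{2} - -6\right)}{u - 5} = \frac{d - 3 \left(-3 + 9 + 6\right)}{-5 + u} = \frac{d - 36}{-5 + u} = \frac{-36 + d}{-5 + u}$)
$\left(-4 + B{\left(1,3 \right)}\right)^{2} \cdot 31 + 7 = \left(-4 + \frac{-36 + 3}{-5 + 1}\right)^{2} \cdot 31 + 7 = \left(-4 + \frac{1}{-4} \left(-33\right)\right)^{2} \cdot 31 + 7 = \left(-4 - - \frac{33}{4}\right)^{2} \cdot 31 + 7 = \left(-4 + \frac{33}{4}\right)^{2} \cdot 31 + 7 = \left(\frac{17}{4}\right)^{2} \cdot 31 + 7 = \frac{289}{16} \cdot 31 + 7 = \frac{8959}{16} + 7 = \frac{9071}{16}$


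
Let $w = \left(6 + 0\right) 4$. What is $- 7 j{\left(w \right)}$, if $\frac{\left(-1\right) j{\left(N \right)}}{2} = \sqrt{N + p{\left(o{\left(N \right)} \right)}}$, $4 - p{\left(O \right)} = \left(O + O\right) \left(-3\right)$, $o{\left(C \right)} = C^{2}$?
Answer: $28 \sqrt{871} \approx 826.36$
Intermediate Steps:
$p{\left(O \right)} = 4 + 6 O$ ($p{\left(O \right)} = 4 - \left(O + O\right) \left(-3\right) = 4 - 2 O \left(-3\right) = 4 - - 6 O = 4 + 6 O$)
$w = 24$ ($w = 6 \cdot 4 = 24$)
$j{\left(N \right)} = - 2 \sqrt{4 + N + 6 N^{2}}$ ($j{\left(N \right)} = - 2 \sqrt{N + \left(4 + 6 N^{2}\right)} = - 2 \sqrt{4 + N + 6 N^{2}}$)
$- 7 j{\left(w \right)} = - 7 \left(- 2 \sqrt{4 + 24 + 6 \cdot 24^{2}}\right) = - 7 \left(- 2 \sqrt{4 + 24 + 6 \cdot 576}\right) = - 7 \left(- 2 \sqrt{4 + 24 + 3456}\right) = - 7 \left(- 2 \sqrt{3484}\right) = - 7 \left(- 2 \cdot 2 \sqrt{871}\right) = - 7 \left(- 4 \sqrt{871}\right) = 28 \sqrt{871}$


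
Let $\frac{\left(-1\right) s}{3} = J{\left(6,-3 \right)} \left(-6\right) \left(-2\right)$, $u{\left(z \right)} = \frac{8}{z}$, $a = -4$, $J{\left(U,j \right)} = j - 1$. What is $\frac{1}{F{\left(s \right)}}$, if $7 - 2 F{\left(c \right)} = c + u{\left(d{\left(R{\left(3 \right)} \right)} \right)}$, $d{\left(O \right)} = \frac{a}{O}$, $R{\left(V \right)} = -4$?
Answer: $- \frac{2}{145} \approx -0.013793$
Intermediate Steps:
$J{\left(U,j \right)} = -1 + j$
$d{\left(O \right)} = - \frac{4}{O}$
$s = 144$ ($s = - 3 \left(-1 - 3\right) \left(-6\right) \left(-2\right) = - 3 \left(-4\right) \left(-6\right) \left(-2\right) = - 3 \cdot 24 \left(-2\right) = \left(-3\right) \left(-48\right) = 144$)
$F{\left(c \right)} = - \frac{1}{2} - \frac{c}{2}$ ($F{\left(c \right)} = \frac{7}{2} - \frac{c + \frac{8}{\left(-4\right) \frac{1}{-4}}}{2} = \frac{7}{2} - \frac{c + \frac{8}{\left(-4\right) \left(- \frac{1}{4}\right)}}{2} = \frac{7}{2} - \frac{c + \frac{8}{1}}{2} = \frac{7}{2} - \frac{c + 8 \cdot 1}{2} = \frac{7}{2} - \frac{c + 8}{2} = \frac{7}{2} - \frac{8 + c}{2} = \frac{7}{2} - \left(4 + \frac{c}{2}\right) = - \frac{1}{2} - \frac{c}{2}$)
$\frac{1}{F{\left(s \right)}} = \frac{1}{- \frac{1}{2} - 72} = \frac{1}{- \frac{145}{2}} = - \frac{2}{145}$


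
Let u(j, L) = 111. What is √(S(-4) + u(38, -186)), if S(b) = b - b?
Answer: √111 ≈ 10.536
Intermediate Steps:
S(b) = 0
√(S(-4) + u(38, -186)) = √(0 + 111) = √111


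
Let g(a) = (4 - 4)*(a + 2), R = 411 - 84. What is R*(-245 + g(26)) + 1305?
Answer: -78810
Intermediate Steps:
R = 327
g(a) = 0 (g(a) = 0*(2 + a) = 0)
R*(-245 + g(26)) + 1305 = 327*(-245 + 0) + 1305 = 327*(-245) + 1305 = -80115 + 1305 = -78810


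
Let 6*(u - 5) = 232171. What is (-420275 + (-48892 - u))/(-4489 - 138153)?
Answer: 3047203/855852 ≈ 3.5604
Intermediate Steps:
u = 232201/6 (u = 5 + (1/6)*232171 = 5 + 232171/6 = 232201/6 ≈ 38700.)
(-420275 + (-48892 - u))/(-4489 - 138153) = (-420275 + (-48892 - 1*232201/6))/(-4489 - 138153) = (-420275 + (-48892 - 232201/6))/(-142642) = (-420275 - 525553/6)*(-1/142642) = -3047203/6*(-1/142642) = 3047203/855852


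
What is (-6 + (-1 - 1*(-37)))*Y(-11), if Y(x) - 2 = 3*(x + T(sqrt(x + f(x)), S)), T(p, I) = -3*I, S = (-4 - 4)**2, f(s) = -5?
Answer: -18210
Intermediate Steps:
S = 64 (S = (-8)**2 = 64)
Y(x) = -574 + 3*x (Y(x) = 2 + 3*(x - 3*64) = 2 + 3*(x - 192) = 2 + 3*(-192 + x) = 2 + (-576 + 3*x) = -574 + 3*x)
(-6 + (-1 - 1*(-37)))*Y(-11) = (-6 + (-1 - 1*(-37)))*(-574 + 3*(-11)) = (-6 + (-1 + 37))*(-574 - 33) = (-6 + 36)*(-607) = 30*(-607) = -18210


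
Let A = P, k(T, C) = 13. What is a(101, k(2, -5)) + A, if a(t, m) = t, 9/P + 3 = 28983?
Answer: 325221/3220 ≈ 101.00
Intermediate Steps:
P = 1/3220 (P = 9/(-3 + 28983) = 9/28980 = 9*(1/28980) = 1/3220 ≈ 0.00031056)
A = 1/3220 ≈ 0.00031056
a(101, k(2, -5)) + A = 101 + 1/3220 = 325221/3220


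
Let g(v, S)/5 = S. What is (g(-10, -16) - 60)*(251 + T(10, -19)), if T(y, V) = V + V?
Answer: -29820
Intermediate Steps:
g(v, S) = 5*S
T(y, V) = 2*V
(g(-10, -16) - 60)*(251 + T(10, -19)) = (5*(-16) - 60)*(251 + 2*(-19)) = (-80 - 60)*(251 - 38) = -140*213 = -29820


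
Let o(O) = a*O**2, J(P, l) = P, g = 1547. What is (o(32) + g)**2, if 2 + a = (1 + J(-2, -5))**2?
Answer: 273529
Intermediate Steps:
a = -1 (a = -2 + (1 - 2)**2 = -2 + (-1)**2 = -2 + 1 = -1)
o(O) = -O**2
(o(32) + g)**2 = (-1*32**2 + 1547)**2 = (-1*1024 + 1547)**2 = (-1024 + 1547)**2 = 523**2 = 273529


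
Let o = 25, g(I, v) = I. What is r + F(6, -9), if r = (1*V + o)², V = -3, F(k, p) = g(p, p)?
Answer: 475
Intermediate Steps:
F(k, p) = p
r = 484 (r = (1*(-3) + 25)² = (-3 + 25)² = 22² = 484)
r + F(6, -9) = 484 - 9 = 475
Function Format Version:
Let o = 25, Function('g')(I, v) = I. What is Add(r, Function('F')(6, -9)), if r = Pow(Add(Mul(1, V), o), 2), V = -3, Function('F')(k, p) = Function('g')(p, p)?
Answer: 475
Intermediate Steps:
Function('F')(k, p) = p
r = 484 (r = Pow(Add(Mul(1, -3), 25), 2) = Pow(Add(-3, 25), 2) = Pow(22, 2) = 484)
Add(r, Function('F')(6, -9)) = Add(484, -9) = 475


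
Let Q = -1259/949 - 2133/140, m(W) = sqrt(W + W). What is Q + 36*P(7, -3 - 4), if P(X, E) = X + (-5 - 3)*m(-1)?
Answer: 31280243/132860 - 288*I*sqrt(2) ≈ 235.44 - 407.29*I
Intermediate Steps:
m(W) = sqrt(2)*sqrt(W) (m(W) = sqrt(2*W) = sqrt(2)*sqrt(W))
Q = -2200477/132860 (Q = -1259*1/949 - 2133*1/140 = -1259/949 - 2133/140 = -2200477/132860 ≈ -16.562)
P(X, E) = X - 8*I*sqrt(2) (P(X, E) = X + (-5 - 3)*(sqrt(2)*sqrt(-1)) = X - 8*sqrt(2)*I = X - 8*I*sqrt(2))
Q + 36*P(7, -3 - 4) = -2200477/132860 + 36*(7 - 8*I*sqrt(2)) = -2200477/132860 + (252 - 288*I*sqrt(2)) = 31280243/132860 - 288*I*sqrt(2)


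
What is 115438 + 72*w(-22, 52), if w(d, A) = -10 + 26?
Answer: 116590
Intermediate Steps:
w(d, A) = 16
115438 + 72*w(-22, 52) = 115438 + 72*16 = 115438 + 1152 = 116590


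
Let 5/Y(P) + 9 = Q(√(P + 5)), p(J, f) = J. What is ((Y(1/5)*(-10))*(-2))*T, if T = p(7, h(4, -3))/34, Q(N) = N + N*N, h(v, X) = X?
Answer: -4750/561 - 250*√130/561 ≈ -13.548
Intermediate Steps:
Q(N) = N + N²
Y(P) = 5/(-9 + √(5 + P)*(1 + √(5 + P))) (Y(P) = 5/(-9 + √(P + 5)*(1 + √(P + 5))) = 5/(-9 + √(5 + P)*(1 + √(5 + P))))
T = 7/34 ≈ 0.20588
((Y(1/5)*(-10))*(-2))*T = (((5/(-4 + 1/5 + √(5 + 1/5)))*(-10))*(-2))*(7/34) = (((5/(-4 + ⅕ + √(5 + ⅕)))*(-10))*(-2))*(7/34) = (((5/(-4 + ⅕ + √(26/5)))*(-10))*(-2))*(7/34) = (((5/(-4 + ⅕ + √130/5))*(-10))*(-2))*(7/34) = (((5/(-19/5 + √130/5))*(-10))*(-2))*(7/34) = (-50/(-19/5 + √130/5)*(-2))*(7/34) = (100/(-19/5 + √130/5))*(7/34) = 350/(17*(-19/5 + √130/5))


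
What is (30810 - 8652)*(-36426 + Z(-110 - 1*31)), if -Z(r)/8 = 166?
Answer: -836553132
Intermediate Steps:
Z(r) = -1328 (Z(r) = -8*166 = -1328)
(30810 - 8652)*(-36426 + Z(-110 - 1*31)) = (30810 - 8652)*(-36426 - 1328) = 22158*(-37754) = -836553132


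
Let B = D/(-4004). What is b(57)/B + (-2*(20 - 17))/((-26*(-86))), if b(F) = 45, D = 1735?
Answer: -40289289/387946 ≈ -103.85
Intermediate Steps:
B = -1735/4004 (B = 1735/(-4004) = 1735*(-1/4004) = -1735/4004 ≈ -0.43332)
b(57)/B + (-2*(20 - 17))/((-26*(-86))) = 45/(-1735/4004) + (-2*(20 - 17))/((-26*(-86))) = 45*(-4004/1735) - 2*3/2236 = -36036/347 - 6*1/2236 = -36036/347 - 3/1118 = -40289289/387946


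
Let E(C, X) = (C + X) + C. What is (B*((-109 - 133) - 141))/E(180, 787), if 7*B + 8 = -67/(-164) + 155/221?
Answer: 13663525/41571868 ≈ 0.32867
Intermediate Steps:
B = -35675/36244 (B = -8/7 + (-67/(-164) + 155/221)/7 = -8/7 + (-67*(-1/164) + 155*(1/221))/7 = -8/7 + (67/164 + 155/221)/7 = -8/7 + (1/7)*(40227/36244) = -8/7 + 40227/253708 = -35675/36244 ≈ -0.98430)
E(C, X) = X + 2*C
(B*((-109 - 133) - 141))/E(180, 787) = (-35675*((-109 - 133) - 141)/36244)/(787 + 2*180) = (-35675*(-242 - 141)/36244)/(787 + 360) = -35675/36244*(-383)/1147 = (13663525/36244)*(1/1147) = 13663525/41571868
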